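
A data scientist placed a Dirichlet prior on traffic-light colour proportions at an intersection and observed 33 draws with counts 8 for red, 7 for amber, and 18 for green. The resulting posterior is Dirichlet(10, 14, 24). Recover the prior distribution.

Dirichlet(2, 7, 6)

For a Dirichlet(α) prior with multinomial counts c, the posterior is Dirichlet(α + c) componentwise.
Subtract each count from the matching posterior parameter: 10−8=2, 14−7=7, 24−18=6.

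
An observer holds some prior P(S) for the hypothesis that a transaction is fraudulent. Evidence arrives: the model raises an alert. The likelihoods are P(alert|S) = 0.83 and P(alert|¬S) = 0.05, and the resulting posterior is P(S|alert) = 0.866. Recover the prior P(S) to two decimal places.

In odds form, posterior odds = prior odds × likelihood ratio, so prior odds = posterior odds ÷ LR.
Posterior odds = 0.866/(1−0.866) = 6.4627. LR = 0.83/0.05 = 16.6000.
Prior odds = 6.4627/16.6000 = 0.3893, so P(S) = 0.3893/(1+0.3893) ≈ 0.28.

P(S) = 0.28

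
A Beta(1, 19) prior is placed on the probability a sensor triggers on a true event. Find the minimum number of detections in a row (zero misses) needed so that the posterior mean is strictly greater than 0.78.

After k detections and 0 misses the posterior is Beta(1+k, 19), with mean (1+k)/(1+19+k).
Set (1+k)/(20+k) > 0.78 and solve: k > (0.78·20 − 1)/(1 − 0.78) = 66.364.
The smallest integer exceeding 66.364 is 67, and checking k=67: (68)/(87) = 0.7816 > 0.78.

k = 67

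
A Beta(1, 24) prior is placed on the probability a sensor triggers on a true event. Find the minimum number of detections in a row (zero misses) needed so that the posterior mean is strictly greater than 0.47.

After k detections and 0 misses the posterior is Beta(1+k, 24), with mean (1+k)/(1+24+k).
Set (1+k)/(25+k) > 0.47 and solve: k > (0.47·25 − 1)/(1 − 0.47) = 20.283.
The smallest integer exceeding 20.283 is 21, and checking k=21: (22)/(46) = 0.4783 > 0.47.

k = 21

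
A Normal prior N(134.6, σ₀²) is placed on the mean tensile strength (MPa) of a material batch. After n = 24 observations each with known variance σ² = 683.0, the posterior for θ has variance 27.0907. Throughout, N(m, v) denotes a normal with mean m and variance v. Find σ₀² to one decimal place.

For the Normal–Normal model with known σ², precisions add: τ_n = τ₀ + n/σ².
So 1/σ₀² = 1/27.0907 − 24/683.0 = 0.036913 − 0.035139 = 0.001774.
Hence σ₀² = 1/0.001774 ≈ 563.7.

σ₀² = 563.7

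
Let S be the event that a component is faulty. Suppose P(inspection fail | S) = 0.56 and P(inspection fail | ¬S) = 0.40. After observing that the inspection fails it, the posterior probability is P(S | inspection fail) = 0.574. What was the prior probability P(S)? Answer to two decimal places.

P(S) = 0.49

Bayes' rule in odds form gives O(S|E) = O(S)·[P(E|S)/P(E|¬S)], hence O(S) = O(S|E)/LR.
Posterior odds = 0.574/(1−0.574) = 1.3474. LR = 0.56/0.40 = 1.4000.
Prior odds = 1.3474/1.4000 = 0.9624, so P(S) = 0.9624/(1+0.9624) ≈ 0.49.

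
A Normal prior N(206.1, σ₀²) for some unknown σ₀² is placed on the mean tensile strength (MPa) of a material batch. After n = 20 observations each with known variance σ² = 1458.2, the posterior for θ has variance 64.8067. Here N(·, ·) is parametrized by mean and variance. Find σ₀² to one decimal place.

σ₀² = 583.1

For the Normal–Normal model with known σ², precisions add: τ_n = τ₀ + n/σ².
So 1/σ₀² = 1/64.8067 − 20/1458.2 = 0.015431 − 0.013716 = 0.001715.
Hence σ₀² = 1/0.001715 ≈ 583.1.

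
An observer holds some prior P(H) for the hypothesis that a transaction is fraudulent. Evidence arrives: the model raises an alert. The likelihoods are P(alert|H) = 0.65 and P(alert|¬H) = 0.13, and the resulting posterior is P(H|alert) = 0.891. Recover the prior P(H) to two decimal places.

In odds form, posterior odds = prior odds × likelihood ratio, so prior odds = posterior odds ÷ LR.
Posterior odds = 0.891/(1−0.891) = 8.1743. LR = 0.65/0.13 = 5.0000.
Prior odds = 8.1743/5.0000 = 1.6349, so P(H) = 1.6349/(1+1.6349) ≈ 0.62.

P(H) = 0.62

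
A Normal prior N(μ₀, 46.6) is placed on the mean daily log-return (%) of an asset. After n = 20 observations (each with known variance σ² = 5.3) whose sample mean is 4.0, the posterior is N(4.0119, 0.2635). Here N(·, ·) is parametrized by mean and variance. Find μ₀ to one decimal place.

The posterior mean is a precision-weighted average: μ_n = (τ₀μ₀ + τ_data·x̄)/(τ₀+τ_data), with τ₀=1/σ₀² and τ_data=n/σ².
Here τ₀ = 1/46.6 = 0.021459 and τ_data = 20/5.3 = 3.773585, so τ_n = 3.795044.
Rearranging for μ₀: μ₀ = (μ_n·τ_n − τ_data·x̄)/τ₀ = (4.0119·3.795044 − 3.773585·4.0) / 0.021459 = 0.130997/0.021459 ≈ 6.1.

μ₀ = 6.1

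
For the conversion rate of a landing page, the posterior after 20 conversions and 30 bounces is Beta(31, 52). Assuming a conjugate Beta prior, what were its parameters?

Beta(11, 22)

Under Beta–binomial conjugacy the posterior parameters are (α+s, β+f).
So α = 31 − 20 = 11 and β = 52 − 30 = 22.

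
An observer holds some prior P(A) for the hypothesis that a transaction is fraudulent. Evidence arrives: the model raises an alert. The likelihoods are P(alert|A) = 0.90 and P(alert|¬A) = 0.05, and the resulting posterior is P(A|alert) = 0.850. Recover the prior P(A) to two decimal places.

P(A) = 0.24

In odds form, posterior odds = prior odds × likelihood ratio, so prior odds = posterior odds ÷ LR.
Posterior odds = 0.850/(1−0.850) = 5.6667. LR = 0.90/0.05 = 18.0000.
Prior odds = 5.6667/18.0000 = 0.3148, so P(A) = 0.3148/(1+0.3148) ≈ 0.24.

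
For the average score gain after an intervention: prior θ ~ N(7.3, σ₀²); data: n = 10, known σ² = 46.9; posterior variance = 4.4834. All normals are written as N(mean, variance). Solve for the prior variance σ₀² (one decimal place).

Posterior precision equals prior precision plus data precision: 1/σ_n² = 1/σ₀² + n/σ².
So 1/σ₀² = 1/4.4834 − 10/46.9 = 0.223045 − 0.213220 = 0.009825.
Hence σ₀² = 1/0.009825 ≈ 101.8.

σ₀² = 101.8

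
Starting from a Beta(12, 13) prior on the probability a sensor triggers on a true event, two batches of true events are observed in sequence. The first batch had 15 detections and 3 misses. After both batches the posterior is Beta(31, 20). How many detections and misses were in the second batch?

Because Beta–binomial updating is additive in the counts, the combined data contributed (α_post−α_prior, β_post−β_prior) successes and failures.
Total across both batches: 31−12=19 detections, 20−13=7 misses.
Subtract the first batch: 19−15=4 detections and 7−3=4 misses.

4 detections and 4 misses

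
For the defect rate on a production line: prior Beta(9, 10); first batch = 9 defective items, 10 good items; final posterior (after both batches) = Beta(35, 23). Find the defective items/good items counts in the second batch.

Sequential conjugate updates are equivalent to a single update on the pooled data, so total successes = posterior α − prior α and total failures = posterior β − prior β.
Total across both batches: 35−9=26 defective items, 23−10=13 good items.
Subtract the first batch: 26−9=17 defective items and 13−10=3 good items.

17 defective items and 3 good items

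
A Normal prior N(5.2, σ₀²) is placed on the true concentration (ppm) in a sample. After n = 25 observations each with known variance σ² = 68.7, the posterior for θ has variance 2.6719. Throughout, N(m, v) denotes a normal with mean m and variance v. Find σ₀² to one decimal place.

σ₀² = 96.5

Posterior precision equals prior precision plus data precision: 1/σ_n² = 1/σ₀² + n/σ².
So 1/σ₀² = 1/2.6719 − 25/68.7 = 0.374266 − 0.363901 = 0.010365.
Hence σ₀² = 1/0.010365 ≈ 96.5.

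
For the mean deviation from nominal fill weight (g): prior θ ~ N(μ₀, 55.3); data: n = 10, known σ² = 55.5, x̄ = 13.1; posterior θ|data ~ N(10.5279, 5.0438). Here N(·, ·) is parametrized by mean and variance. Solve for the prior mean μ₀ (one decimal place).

μ₀ = -15.1

With known observation variance, the Normal–Normal posterior has precision τ_n = τ₀ + n/σ² and mean μ_n = (τ₀μ₀ + (n/σ²)x̄)/τ_n.
Here τ₀ = 1/55.3 = 0.018083 and τ_data = 10/55.5 = 0.180180, so τ_n = 0.198263.
Rearranging for μ₀: μ₀ = (μ_n·τ_n − τ_data·x̄)/τ₀ = (10.5279·0.198263 − 0.180180·13.1) / 0.018083 = -0.273065/0.018083 ≈ -15.1.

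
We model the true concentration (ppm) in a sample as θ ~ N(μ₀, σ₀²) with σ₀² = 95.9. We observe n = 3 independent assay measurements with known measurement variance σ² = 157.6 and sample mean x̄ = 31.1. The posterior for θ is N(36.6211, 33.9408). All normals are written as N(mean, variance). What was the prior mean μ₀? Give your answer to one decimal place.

The posterior mean is a precision-weighted average: μ_n = (τ₀μ₀ + τ_data·x̄)/(τ₀+τ_data), with τ₀=1/σ₀² and τ_data=n/σ².
Here τ₀ = 1/95.9 = 0.010428 and τ_data = 3/157.6 = 0.019036, so τ_n = 0.029464.
Rearranging for μ₀: μ₀ = (μ_n·τ_n − τ_data·x̄)/τ₀ = (36.6211·0.029464 − 0.019036·31.1) / 0.010428 = 0.486984/0.010428 ≈ 46.7.

μ₀ = 46.7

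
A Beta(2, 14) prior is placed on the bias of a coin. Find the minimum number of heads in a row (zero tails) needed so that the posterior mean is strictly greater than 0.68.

After k heads and 0 tails the posterior is Beta(2+k, 14), with mean (2+k)/(2+14+k).
Set (2+k)/(16+k) > 0.68 and solve: k > (0.68·16 − 2)/(1 − 0.68) = 27.750.
The smallest integer exceeding 27.750 is 28.

k = 28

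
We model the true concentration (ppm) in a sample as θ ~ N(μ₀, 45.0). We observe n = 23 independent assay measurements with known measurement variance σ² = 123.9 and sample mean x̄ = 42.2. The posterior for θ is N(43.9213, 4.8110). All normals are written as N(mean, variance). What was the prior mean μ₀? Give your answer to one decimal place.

With known observation variance, the Normal–Normal posterior has precision τ_n = τ₀ + n/σ² and mean μ_n = (τ₀μ₀ + (n/σ²)x̄)/τ_n.
Here τ₀ = 1/45.0 = 0.022222 and τ_data = 23/123.9 = 0.185634, so τ_n = 0.207856.
Rearranging for μ₀: μ₀ = (μ_n·τ_n − τ_data·x̄)/τ₀ = (43.9213·0.207856 − 0.185634·42.2) / 0.022222 = 1.295551/0.022222 ≈ 58.3.

μ₀ = 58.3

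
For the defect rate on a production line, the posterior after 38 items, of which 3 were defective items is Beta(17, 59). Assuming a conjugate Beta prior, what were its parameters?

Beta(14, 24)

Beta is conjugate to the binomial likelihood: posterior = Beta(a+s, b+f).
So a = 17 − 3 = 14 and b = 59 − 35 = 24.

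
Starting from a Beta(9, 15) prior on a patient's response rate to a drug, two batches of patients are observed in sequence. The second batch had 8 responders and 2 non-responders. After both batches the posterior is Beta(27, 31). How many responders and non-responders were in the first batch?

10 responders and 14 non-responders

Because Beta–binomial updating is additive in the counts, the combined data contributed (α_post−α_prior, β_post−β_prior) successes and failures.
Total across both batches: 27−9=18 responders, 31−15=16 non-responders.
Subtract the second batch: 18−8=10 responders and 16−2=14 non-responders.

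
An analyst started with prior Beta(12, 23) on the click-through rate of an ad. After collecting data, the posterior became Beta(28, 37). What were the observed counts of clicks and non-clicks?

16 clicks and 14 non-clicks

Beta is conjugate to the binomial likelihood: posterior = Beta(a+s, b+f).
Match parameters: s=28−12=16, f=37−23=14.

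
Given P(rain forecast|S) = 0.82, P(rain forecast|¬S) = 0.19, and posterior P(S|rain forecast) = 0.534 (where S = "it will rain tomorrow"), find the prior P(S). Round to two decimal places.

Bayes' rule in odds form gives O(S|E) = O(S)·[P(E|S)/P(E|¬S)], hence O(S) = O(S|E)/LR.
Posterior odds = 0.534/(1−0.534) = 1.1459. LR = 0.82/0.19 = 4.3158.
Prior odds = 1.1459/4.3158 = 0.2655, so P(S) = 0.2655/(1+0.2655) ≈ 0.21.

P(S) = 0.21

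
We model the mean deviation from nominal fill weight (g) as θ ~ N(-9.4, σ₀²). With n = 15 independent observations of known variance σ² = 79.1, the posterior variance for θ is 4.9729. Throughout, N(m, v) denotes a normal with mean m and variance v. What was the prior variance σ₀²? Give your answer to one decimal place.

For the Normal–Normal model with known σ², precisions add: τ_n = τ₀ + n/σ².
So 1/σ₀² = 1/4.9729 − 15/79.1 = 0.201090 − 0.189633 = 0.011457.
Hence σ₀² = 1/0.011457 ≈ 87.3.

σ₀² = 87.3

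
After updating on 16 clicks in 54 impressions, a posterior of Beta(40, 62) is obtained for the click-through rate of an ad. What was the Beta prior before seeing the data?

Beta(24, 24)

Beta is conjugate to the binomial likelihood: posterior = Beta(a+s, b+f).
Subtract the data counts: 40−16=24, 62−38=24.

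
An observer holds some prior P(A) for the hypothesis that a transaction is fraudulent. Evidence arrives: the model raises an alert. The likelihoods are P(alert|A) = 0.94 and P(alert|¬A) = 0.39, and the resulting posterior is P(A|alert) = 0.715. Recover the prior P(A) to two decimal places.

P(A) = 0.51

Bayes' rule in odds form gives O(A|E) = O(A)·[P(E|A)/P(E|¬A)], hence O(A) = O(A|E)/LR.
Posterior odds = 0.715/(1−0.715) = 2.5088. LR = 0.94/0.39 = 2.4103.
Prior odds = 2.5088/2.4103 = 1.0409, so P(A) = 1.0409/(1+1.0409) ≈ 0.51.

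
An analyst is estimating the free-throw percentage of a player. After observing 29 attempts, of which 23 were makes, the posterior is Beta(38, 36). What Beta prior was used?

Under Beta–binomial conjugacy the posterior parameters are (a+s, b+f).
Subtract the data counts: 38−23=15, 36−6=30.

Beta(15, 30)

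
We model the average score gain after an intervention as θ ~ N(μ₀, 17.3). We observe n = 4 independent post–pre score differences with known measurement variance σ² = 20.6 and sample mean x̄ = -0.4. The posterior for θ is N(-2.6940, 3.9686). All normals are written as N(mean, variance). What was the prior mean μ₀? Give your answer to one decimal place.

μ₀ = -10.4

With known observation variance, the Normal–Normal posterior has precision τ_n = τ₀ + n/σ² and mean μ_n = (τ₀μ₀ + (n/σ²)x̄)/τ_n.
Here τ₀ = 1/17.3 = 0.057803 and τ_data = 4/20.6 = 0.194175, so τ_n = 0.251978.
Rearranging for μ₀: μ₀ = (μ_n·τ_n − τ_data·x̄)/τ₀ = (-2.6940·0.251978 − 0.194175·-0.4) / 0.057803 = -0.601159/0.057803 ≈ -10.4.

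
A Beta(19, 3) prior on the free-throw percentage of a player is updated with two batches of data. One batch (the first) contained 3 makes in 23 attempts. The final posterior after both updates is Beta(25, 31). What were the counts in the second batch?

Because Beta–binomial updating is additive in the counts, the combined data contributed (α_post−α_prior, β_post−β_prior) successes and failures.
Total across both batches: 25−19=6 makes, 31−3=28 misses.
Subtract the first batch: 6−3=3 makes and 28−20=8 misses.

3 makes and 8 misses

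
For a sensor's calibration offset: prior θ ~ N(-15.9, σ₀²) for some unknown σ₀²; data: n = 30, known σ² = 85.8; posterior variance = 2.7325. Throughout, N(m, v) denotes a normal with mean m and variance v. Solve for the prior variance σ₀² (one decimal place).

Posterior precision equals prior precision plus data precision: 1/σ_n² = 1/σ₀² + n/σ².
So 1/σ₀² = 1/2.7325 − 30/85.8 = 0.365965 − 0.349650 = 0.016315.
Hence σ₀² = 1/0.016315 ≈ 61.3.

σ₀² = 61.3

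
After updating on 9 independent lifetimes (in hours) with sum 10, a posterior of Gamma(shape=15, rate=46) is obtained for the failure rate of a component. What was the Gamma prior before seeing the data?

For an exponential likelihood with a Gamma(α, β) prior on the rate, n observations with total T give posterior Gamma(α+n, β+T).
So α = 15 − 9 = 6 and β = 46 − 10 = 36.

Gamma(shape=6, rate=36)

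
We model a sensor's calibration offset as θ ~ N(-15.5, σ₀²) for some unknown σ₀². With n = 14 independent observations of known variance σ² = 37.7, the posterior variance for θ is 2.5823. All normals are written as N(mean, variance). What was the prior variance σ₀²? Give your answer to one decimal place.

σ₀² = 62.9

Posterior precision equals prior precision plus data precision: 1/σ_n² = 1/σ₀² + n/σ².
So 1/σ₀² = 1/2.5823 − 14/37.7 = 0.387252 − 0.371353 = 0.015899.
Hence σ₀² = 1/0.015899 ≈ 62.9.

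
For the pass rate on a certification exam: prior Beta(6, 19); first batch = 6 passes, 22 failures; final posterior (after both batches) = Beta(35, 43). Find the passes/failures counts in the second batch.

23 passes and 2 failures

Because Beta–binomial updating is additive in the counts, the combined data contributed (α_post−α_prior, β_post−β_prior) successes and failures.
Total across both batches: 35−6=29 passes, 43−19=24 failures.
Subtract the first batch: 29−6=23 passes and 24−22=2 failures.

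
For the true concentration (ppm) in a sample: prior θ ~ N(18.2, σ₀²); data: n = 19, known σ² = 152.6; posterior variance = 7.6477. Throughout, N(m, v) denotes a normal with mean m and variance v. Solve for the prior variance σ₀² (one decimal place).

σ₀² = 160.0

For the Normal–Normal model with known σ², precisions add: τ_n = τ₀ + n/σ².
So 1/σ₀² = 1/7.6477 − 19/152.6 = 0.130758 − 0.124509 = 0.006249.
Hence σ₀² = 1/0.006249 ≈ 160.0.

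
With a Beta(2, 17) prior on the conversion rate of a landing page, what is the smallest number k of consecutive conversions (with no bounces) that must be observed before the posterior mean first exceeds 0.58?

After k conversions and 0 bounces the posterior is Beta(2+k, 17), with mean (2+k)/(2+17+k).
Set (2+k)/(19+k) > 0.58 and solve: k > (0.58·19 − 2)/(1 − 0.58) = 21.476.
The smallest integer exceeding 21.476 is 22.

k = 22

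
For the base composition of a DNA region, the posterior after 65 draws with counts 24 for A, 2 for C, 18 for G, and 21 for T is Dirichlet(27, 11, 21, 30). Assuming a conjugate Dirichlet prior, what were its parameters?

Dirichlet(3, 9, 3, 9)

For a Dirichlet(α) prior with multinomial counts c, the posterior is Dirichlet(α + c) componentwise.
Subtract each count from the matching posterior parameter: 27−24=3, 11−2=9, 21−18=3, 30−21=9.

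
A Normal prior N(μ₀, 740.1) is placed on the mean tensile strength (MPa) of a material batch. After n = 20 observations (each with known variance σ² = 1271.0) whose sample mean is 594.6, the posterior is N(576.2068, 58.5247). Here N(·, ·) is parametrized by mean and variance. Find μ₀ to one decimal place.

With known observation variance, the Normal–Normal posterior has precision τ_n = τ₀ + n/σ² and mean μ_n = (τ₀μ₀ + (n/σ²)x̄)/τ_n.
Here τ₀ = 1/740.1 = 0.001351 and τ_data = 20/1271.0 = 0.015736, so τ_n = 0.017087.
Rearranging for μ₀: μ₀ = (μ_n·τ_n − τ_data·x̄)/τ₀ = (576.2068·0.017087 − 0.015736·594.6) / 0.001351 = 0.489020/0.001351 ≈ 362.0.

μ₀ = 362.0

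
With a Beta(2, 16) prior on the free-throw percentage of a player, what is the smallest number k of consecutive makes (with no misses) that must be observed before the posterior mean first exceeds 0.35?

k = 7

After k makes and 0 misses the posterior is Beta(2+k, 16), with mean (2+k)/(2+16+k).
Set (2+k)/(18+k) > 0.35 and solve: k > (0.35·18 − 2)/(1 − 0.35) = 6.615.
The smallest integer exceeding 6.615 is 7, and checking k=7: (9)/(25) = 0.3600 > 0.35.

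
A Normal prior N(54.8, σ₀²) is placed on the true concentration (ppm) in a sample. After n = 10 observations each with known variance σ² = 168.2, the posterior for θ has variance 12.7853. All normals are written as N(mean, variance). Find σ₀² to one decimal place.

σ₀² = 53.3

Posterior precision equals prior precision plus data precision: 1/σ_n² = 1/σ₀² + n/σ².
So 1/σ₀² = 1/12.7853 − 10/168.2 = 0.078215 − 0.059453 = 0.018762.
Hence σ₀² = 1/0.018762 ≈ 53.3.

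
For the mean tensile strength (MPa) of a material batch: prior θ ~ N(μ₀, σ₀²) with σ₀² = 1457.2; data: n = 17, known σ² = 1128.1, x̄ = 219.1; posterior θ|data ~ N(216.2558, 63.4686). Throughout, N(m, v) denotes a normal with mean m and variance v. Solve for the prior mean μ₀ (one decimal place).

The posterior mean is a precision-weighted average: μ_n = (τ₀μ₀ + τ_data·x̄)/(τ₀+τ_data), with τ₀=1/σ₀² and τ_data=n/σ².
Here τ₀ = 1/1457.2 = 0.000686 and τ_data = 17/1128.1 = 0.015070, so τ_n = 0.015756.
Rearranging for μ₀: μ₀ = (μ_n·τ_n − τ_data·x̄)/τ₀ = (216.2558·0.015756 − 0.015070·219.1) / 0.000686 = 0.105489/0.000686 ≈ 153.8.

μ₀ = 153.8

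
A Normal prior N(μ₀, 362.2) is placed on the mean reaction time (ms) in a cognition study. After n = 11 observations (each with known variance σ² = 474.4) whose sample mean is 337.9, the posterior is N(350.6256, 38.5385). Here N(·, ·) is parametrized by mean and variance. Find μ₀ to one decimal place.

μ₀ = 457.5

With known observation variance, the Normal–Normal posterior has precision τ_n = τ₀ + n/σ² and mean μ_n = (τ₀μ₀ + (n/σ²)x̄)/τ_n.
Here τ₀ = 1/362.2 = 0.002761 and τ_data = 11/474.4 = 0.023187, so τ_n = 0.025948.
Rearranging for μ₀: μ₀ = (μ_n·τ_n − τ_data·x̄)/τ₀ = (350.6256·0.025948 − 0.023187·337.9) / 0.002761 = 1.263146/0.002761 ≈ 457.5.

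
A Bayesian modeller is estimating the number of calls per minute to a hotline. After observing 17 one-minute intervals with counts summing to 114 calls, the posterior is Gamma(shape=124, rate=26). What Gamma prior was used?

Gamma–Poisson conjugacy: posterior shape = α + Σxᵢ, posterior rate = β + n.
So α = 124 − 114 = 10 and β = 26 − 17 = 9.

Gamma(shape=10, rate=9)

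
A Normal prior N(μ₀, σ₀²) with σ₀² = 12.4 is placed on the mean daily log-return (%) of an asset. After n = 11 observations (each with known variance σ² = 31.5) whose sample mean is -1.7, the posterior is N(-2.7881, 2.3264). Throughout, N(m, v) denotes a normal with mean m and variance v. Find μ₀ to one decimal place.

With known observation variance, the Normal–Normal posterior has precision τ_n = τ₀ + n/σ² and mean μ_n = (τ₀μ₀ + (n/σ²)x̄)/τ_n.
Here τ₀ = 1/12.4 = 0.080645 and τ_data = 11/31.5 = 0.349206, so τ_n = 0.429851.
Rearranging for μ₀: μ₀ = (μ_n·τ_n − τ_data·x̄)/τ₀ = (-2.7881·0.429851 − 0.349206·-1.7) / 0.080645 = -0.604817/0.080645 ≈ -7.5.

μ₀ = -7.5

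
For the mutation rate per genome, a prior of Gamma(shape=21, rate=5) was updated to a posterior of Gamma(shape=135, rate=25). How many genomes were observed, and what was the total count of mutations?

A Gamma(α, β) prior (rate parametrization) on a Poisson rate with n observations summing to S gives posterior Gamma(α+S, β+n).
Matching: Σxᵢ = 135 − 21 = 114 and n = 25 − 5 = 20.

n = 20 genomes with total 114 mutations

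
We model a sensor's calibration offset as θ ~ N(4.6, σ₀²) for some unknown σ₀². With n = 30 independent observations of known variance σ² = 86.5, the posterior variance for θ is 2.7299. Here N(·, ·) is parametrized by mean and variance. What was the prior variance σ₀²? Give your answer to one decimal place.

Posterior precision equals prior precision plus data precision: 1/σ_n² = 1/σ₀² + n/σ².
So 1/σ₀² = 1/2.7299 − 30/86.5 = 0.366314 − 0.346821 = 0.019493.
Hence σ₀² = 1/0.019493 ≈ 51.3.

σ₀² = 51.3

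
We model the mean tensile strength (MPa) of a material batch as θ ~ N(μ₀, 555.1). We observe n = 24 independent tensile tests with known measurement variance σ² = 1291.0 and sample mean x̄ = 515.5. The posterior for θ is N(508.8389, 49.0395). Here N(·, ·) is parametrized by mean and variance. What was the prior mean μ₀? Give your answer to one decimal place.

With known observation variance, the Normal–Normal posterior has precision τ_n = τ₀ + n/σ² and mean μ_n = (τ₀μ₀ + (n/σ²)x̄)/τ_n.
Here τ₀ = 1/555.1 = 0.001801 and τ_data = 24/1291.0 = 0.018590, so τ_n = 0.020391.
Rearranging for μ₀: μ₀ = (μ_n·τ_n − τ_data·x̄)/τ₀ = (508.8389·0.020391 − 0.018590·515.5) / 0.001801 = 0.792589/0.001801 ≈ 440.1.

μ₀ = 440.1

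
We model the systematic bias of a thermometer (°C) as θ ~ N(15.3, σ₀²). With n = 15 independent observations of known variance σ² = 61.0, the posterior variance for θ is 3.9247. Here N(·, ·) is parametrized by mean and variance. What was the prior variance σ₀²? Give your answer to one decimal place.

σ₀² = 112.4

For the Normal–Normal model with known σ², precisions add: τ_n = τ₀ + n/σ².
So 1/σ₀² = 1/3.9247 − 15/61.0 = 0.254797 − 0.245902 = 0.008895.
Hence σ₀² = 1/0.008895 ≈ 112.4.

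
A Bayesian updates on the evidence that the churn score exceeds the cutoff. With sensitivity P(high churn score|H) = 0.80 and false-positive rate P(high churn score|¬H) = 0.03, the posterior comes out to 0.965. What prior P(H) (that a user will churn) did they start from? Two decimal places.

P(H) = 0.51

Bayes' rule in odds form gives O(H|E) = O(H)·[P(E|H)/P(E|¬H)], hence O(H) = O(H|E)/LR.
Posterior odds = 0.965/(1−0.965) = 27.5714. LR = 0.80/0.03 = 26.6667.
Prior odds = 27.5714/26.6667 = 1.0339, so P(H) = 1.0339/(1+1.0339) ≈ 0.51.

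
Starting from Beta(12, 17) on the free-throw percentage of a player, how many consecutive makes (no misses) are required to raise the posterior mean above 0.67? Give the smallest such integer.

k = 23

After k makes and 0 misses the posterior is Beta(12+k, 17), with mean (12+k)/(12+17+k).
Set (12+k)/(29+k) > 0.67 and solve: k > (0.67·29 − 12)/(1 − 0.67) = 22.515.
The smallest integer exceeding 22.515 is 23.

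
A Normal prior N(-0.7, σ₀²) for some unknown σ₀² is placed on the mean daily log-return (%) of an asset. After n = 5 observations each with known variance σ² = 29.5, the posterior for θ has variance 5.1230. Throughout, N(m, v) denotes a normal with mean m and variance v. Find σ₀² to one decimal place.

For the Normal–Normal model with known σ², precisions add: τ_n = τ₀ + n/σ².
So 1/σ₀² = 1/5.1230 − 5/29.5 = 0.195198 − 0.169492 = 0.025706.
Hence σ₀² = 1/0.025706 ≈ 38.9.

σ₀² = 38.9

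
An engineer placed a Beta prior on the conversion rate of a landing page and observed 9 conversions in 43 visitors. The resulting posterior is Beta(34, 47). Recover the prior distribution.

Beta(25, 13)

Beta is conjugate to the binomial likelihood: posterior = Beta(α+s, β+f).
Subtract the data counts: 34−9=25, 47−34=13.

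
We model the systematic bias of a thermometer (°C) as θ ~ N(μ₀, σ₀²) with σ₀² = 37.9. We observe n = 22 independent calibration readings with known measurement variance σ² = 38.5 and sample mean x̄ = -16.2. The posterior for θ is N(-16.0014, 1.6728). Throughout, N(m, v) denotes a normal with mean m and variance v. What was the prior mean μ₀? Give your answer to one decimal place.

The posterior mean is a precision-weighted average: μ_n = (τ₀μ₀ + τ_data·x̄)/(τ₀+τ_data), with τ₀=1/σ₀² and τ_data=n/σ².
Here τ₀ = 1/37.9 = 0.026385 and τ_data = 22/38.5 = 0.571429, so τ_n = 0.597814.
Rearranging for μ₀: μ₀ = (μ_n·τ_n − τ_data·x̄)/τ₀ = (-16.0014·0.597814 − 0.571429·-16.2) / 0.026385 = -0.308711/0.026385 ≈ -11.7.

μ₀ = -11.7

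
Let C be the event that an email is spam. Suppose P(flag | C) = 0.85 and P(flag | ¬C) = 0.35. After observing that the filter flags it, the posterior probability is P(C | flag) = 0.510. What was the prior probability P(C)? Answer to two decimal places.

In odds form, posterior odds = prior odds × likelihood ratio, so prior odds = posterior odds ÷ LR.
Posterior odds = 0.510/(1−0.510) = 1.0408. LR = 0.85/0.35 = 2.4286.
Prior odds = 1.0408/2.4286 = 0.4286, so P(C) = 0.4286/(1+0.4286) ≈ 0.30.

P(C) = 0.30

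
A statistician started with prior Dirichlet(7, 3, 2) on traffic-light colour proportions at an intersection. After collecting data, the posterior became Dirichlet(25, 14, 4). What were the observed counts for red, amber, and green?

For a Dirichlet(α) prior with multinomial counts c, the posterior is Dirichlet(α + c) componentwise.
Counts are posterior − prior componentwise: 25−7=18, 14−3=11, 4−2=2.

counts (18, 11, 2)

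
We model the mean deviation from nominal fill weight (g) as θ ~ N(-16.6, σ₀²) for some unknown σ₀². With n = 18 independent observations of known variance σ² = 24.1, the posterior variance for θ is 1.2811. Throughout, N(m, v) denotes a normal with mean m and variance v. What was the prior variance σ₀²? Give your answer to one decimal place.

σ₀² = 29.7

Posterior precision equals prior precision plus data precision: 1/σ_n² = 1/σ₀² + n/σ².
So 1/σ₀² = 1/1.2811 − 18/24.1 = 0.780579 − 0.746888 = 0.033691.
Hence σ₀² = 1/0.033691 ≈ 29.7.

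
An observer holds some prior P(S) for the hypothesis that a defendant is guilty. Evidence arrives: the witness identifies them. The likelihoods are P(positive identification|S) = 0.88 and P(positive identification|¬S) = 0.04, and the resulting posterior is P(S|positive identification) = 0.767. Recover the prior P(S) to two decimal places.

Bayes' rule in odds form gives O(S|E) = O(S)·[P(E|S)/P(E|¬S)], hence O(S) = O(S|E)/LR.
Posterior odds = 0.767/(1−0.767) = 3.2918. LR = 0.88/0.04 = 22.0000.
Prior odds = 3.2918/22.0000 = 0.1496, so P(S) = 0.1496/(1+0.1496) ≈ 0.13.

P(S) = 0.13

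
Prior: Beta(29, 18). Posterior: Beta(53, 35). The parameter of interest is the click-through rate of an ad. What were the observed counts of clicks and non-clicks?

24 clicks and 17 non-clicks

A Beta(α, β) prior with s successes and f failures in binomial data gives a Beta(α+s, β+f) posterior.
So s = 53 − 29 = 24 and f = 35 − 18 = 17.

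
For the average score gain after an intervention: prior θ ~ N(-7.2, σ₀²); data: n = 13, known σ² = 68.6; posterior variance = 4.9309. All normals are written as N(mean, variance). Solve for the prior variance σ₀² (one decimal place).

σ₀² = 75.2

Posterior precision equals prior precision plus data precision: 1/σ_n² = 1/σ₀² + n/σ².
So 1/σ₀² = 1/4.9309 − 13/68.6 = 0.202803 − 0.189504 = 0.013299.
Hence σ₀² = 1/0.013299 ≈ 75.2.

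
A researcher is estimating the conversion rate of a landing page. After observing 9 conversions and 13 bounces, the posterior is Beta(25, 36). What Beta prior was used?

A Beta(a, b) prior with s successes and f failures in binomial data gives a Beta(a+s, b+f) posterior.
Subtract the data counts: 25−9=16, 36−13=23.

Beta(16, 23)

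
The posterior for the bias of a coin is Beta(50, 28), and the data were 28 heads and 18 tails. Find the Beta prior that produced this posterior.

Beta(22, 10)

A Beta(α, β) prior with s successes and f failures in binomial data gives a Beta(α+s, β+f) posterior.
So α = 50 − 28 = 22 and β = 28 − 18 = 10.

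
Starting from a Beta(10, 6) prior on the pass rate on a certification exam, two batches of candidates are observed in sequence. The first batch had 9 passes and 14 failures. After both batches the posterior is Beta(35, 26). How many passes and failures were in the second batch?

16 passes and 6 failures

Because Beta–binomial updating is additive in the counts, the combined data contributed (α_post−α_prior, β_post−β_prior) successes and failures.
Total across both batches: 35−10=25 passes, 26−6=20 failures.
Subtract the first batch: 25−9=16 passes and 20−14=6 failures.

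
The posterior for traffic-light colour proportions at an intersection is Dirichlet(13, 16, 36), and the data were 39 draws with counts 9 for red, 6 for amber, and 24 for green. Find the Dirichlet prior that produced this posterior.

Dirichlet(4, 10, 12)

For a Dirichlet(α) prior with multinomial counts c, the posterior is Dirichlet(α + c) componentwise.
Subtract each count from the matching posterior parameter: 13−9=4, 16−6=10, 36−24=12.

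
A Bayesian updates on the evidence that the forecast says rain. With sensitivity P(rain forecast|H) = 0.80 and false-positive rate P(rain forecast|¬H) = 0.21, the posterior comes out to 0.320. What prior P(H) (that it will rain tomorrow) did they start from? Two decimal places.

P(H) = 0.11

Bayes' rule in odds form gives O(H|E) = O(H)·[P(E|H)/P(E|¬H)], hence O(H) = O(H|E)/LR.
Posterior odds = 0.320/(1−0.320) = 0.4706. LR = 0.80/0.21 = 3.8095.
Prior odds = 0.4706/3.8095 = 0.1235, so P(H) = 0.1235/(1+0.1235) ≈ 0.11.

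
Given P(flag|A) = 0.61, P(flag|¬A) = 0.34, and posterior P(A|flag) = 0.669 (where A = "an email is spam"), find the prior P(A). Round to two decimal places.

Bayes' rule in odds form gives O(A|E) = O(A)·[P(E|A)/P(E|¬A)], hence O(A) = O(A|E)/LR.
Posterior odds = 0.669/(1−0.669) = 2.0211. LR = 0.61/0.34 = 1.7941.
Prior odds = 2.0211/1.7941 = 1.1265, so P(A) = 1.1265/(1+1.1265) ≈ 0.53.

P(A) = 0.53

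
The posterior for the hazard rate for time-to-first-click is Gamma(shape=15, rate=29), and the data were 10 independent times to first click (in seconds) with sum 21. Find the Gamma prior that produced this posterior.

For an exponential likelihood with a Gamma(α, β) prior on the rate, n observations with total T give posterior Gamma(α+n, β+T).
So α = 15 − 10 = 5 and β = 29 − 21 = 8.

Gamma(shape=5, rate=8)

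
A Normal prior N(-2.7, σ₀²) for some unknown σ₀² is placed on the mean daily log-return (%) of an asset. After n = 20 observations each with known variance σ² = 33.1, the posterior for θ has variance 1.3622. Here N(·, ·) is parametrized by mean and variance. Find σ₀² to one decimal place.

Posterior precision equals prior precision plus data precision: 1/σ_n² = 1/σ₀² + n/σ².
So 1/σ₀² = 1/1.3622 − 20/33.1 = 0.734107 − 0.604230 = 0.129877.
Hence σ₀² = 1/0.129877 ≈ 7.7.

σ₀² = 7.7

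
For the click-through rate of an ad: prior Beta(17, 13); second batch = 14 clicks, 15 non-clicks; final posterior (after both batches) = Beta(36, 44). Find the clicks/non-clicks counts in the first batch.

5 clicks and 16 non-clicks

Because Beta–binomial updating is additive in the counts, the combined data contributed (α_post−α_prior, β_post−β_prior) successes and failures.
Total across both batches: 36−17=19 clicks, 44−13=31 non-clicks.
Subtract the second batch: 19−14=5 clicks and 31−15=16 non-clicks.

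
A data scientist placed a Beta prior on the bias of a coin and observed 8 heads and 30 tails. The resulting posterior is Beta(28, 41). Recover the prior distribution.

Beta(20, 11)

A Beta(α, β) prior with s successes and f failures in binomial data gives a Beta(α+s, β+f) posterior.
Subtract the data counts: 28−8=20, 41−30=11.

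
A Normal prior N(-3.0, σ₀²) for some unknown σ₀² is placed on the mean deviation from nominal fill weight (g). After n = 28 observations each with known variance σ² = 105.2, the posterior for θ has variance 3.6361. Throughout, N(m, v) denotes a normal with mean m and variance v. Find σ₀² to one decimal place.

σ₀² = 112.9

For the Normal–Normal model with known σ², precisions add: τ_n = τ₀ + n/σ².
So 1/σ₀² = 1/3.6361 − 28/105.2 = 0.275020 − 0.266160 = 0.008860.
Hence σ₀² = 1/0.008860 ≈ 112.9.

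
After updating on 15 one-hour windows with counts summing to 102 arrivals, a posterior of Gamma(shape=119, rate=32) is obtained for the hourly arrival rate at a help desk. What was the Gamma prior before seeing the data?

Gamma(shape=17, rate=17)

A Gamma(α, β) prior (rate parametrization) on a Poisson rate with n observations summing to S gives posterior Gamma(α+S, β+n).
So α = 119 − 102 = 17 and β = 32 − 15 = 17.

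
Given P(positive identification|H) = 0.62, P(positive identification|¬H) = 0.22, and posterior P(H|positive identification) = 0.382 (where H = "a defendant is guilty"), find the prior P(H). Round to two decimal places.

Bayes' rule in odds form gives O(H|E) = O(H)·[P(E|H)/P(E|¬H)], hence O(H) = O(H|E)/LR.
Posterior odds = 0.382/(1−0.382) = 0.6181. LR = 0.62/0.22 = 2.8182.
Prior odds = 0.6181/2.8182 = 0.2193, so P(H) = 0.2193/(1+0.2193) ≈ 0.18.

P(H) = 0.18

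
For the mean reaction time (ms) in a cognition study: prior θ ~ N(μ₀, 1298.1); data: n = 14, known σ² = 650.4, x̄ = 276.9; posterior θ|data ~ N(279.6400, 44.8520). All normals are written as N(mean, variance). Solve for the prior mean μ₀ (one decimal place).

μ₀ = 356.2

The posterior mean is a precision-weighted average: μ_n = (τ₀μ₀ + τ_data·x̄)/(τ₀+τ_data), with τ₀=1/σ₀² and τ_data=n/σ².
Here τ₀ = 1/1298.1 = 0.000770 and τ_data = 14/650.4 = 0.021525, so τ_n = 0.022295.
Rearranging for μ₀: μ₀ = (μ_n·τ_n − τ_data·x̄)/τ₀ = (279.6400·0.022295 − 0.021525·276.9) / 0.000770 = 0.274301/0.000770 ≈ 356.2.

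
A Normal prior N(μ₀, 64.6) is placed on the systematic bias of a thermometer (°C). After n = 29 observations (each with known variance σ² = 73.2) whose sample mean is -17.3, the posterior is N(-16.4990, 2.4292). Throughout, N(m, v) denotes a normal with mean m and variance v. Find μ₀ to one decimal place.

The posterior mean is a precision-weighted average: μ_n = (τ₀μ₀ + τ_data·x̄)/(τ₀+τ_data), with τ₀=1/σ₀² and τ_data=n/σ².
Here τ₀ = 1/64.6 = 0.015480 and τ_data = 29/73.2 = 0.396175, so τ_n = 0.411655.
Rearranging for μ₀: μ₀ = (μ_n·τ_n − τ_data·x̄)/τ₀ = (-16.4990·0.411655 − 0.396175·-17.3) / 0.015480 = 0.061932/0.015480 ≈ 4.0.

μ₀ = 4.0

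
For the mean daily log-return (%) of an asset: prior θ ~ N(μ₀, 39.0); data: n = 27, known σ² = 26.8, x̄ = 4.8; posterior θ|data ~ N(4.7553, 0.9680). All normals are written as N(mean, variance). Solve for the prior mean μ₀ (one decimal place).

The posterior mean is a precision-weighted average: μ_n = (τ₀μ₀ + τ_data·x̄)/(τ₀+τ_data), with τ₀=1/σ₀² and τ_data=n/σ².
Here τ₀ = 1/39.0 = 0.025641 and τ_data = 27/26.8 = 1.007463, so τ_n = 1.033104.
Rearranging for μ₀: μ₀ = (μ_n·τ_n − τ_data·x̄)/τ₀ = (4.7553·1.033104 − 1.007463·4.8) / 0.025641 = 0.076897/0.025641 ≈ 3.0.

μ₀ = 3.0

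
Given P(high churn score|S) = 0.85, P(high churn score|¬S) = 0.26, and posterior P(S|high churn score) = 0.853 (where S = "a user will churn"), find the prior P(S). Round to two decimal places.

Bayes' rule in odds form gives O(S|E) = O(S)·[P(E|S)/P(E|¬S)], hence O(S) = O(S|E)/LR.
Posterior odds = 0.853/(1−0.853) = 5.8027. LR = 0.85/0.26 = 3.2692.
Prior odds = 5.8027/3.2692 = 1.7750, so P(S) = 1.7750/(1+1.7750) ≈ 0.64.

P(S) = 0.64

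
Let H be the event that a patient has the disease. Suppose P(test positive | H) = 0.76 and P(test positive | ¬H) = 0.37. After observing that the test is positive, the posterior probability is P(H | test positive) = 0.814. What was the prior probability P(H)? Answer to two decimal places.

P(H) = 0.68

Bayes' rule in odds form gives O(H|E) = O(H)·[P(E|H)/P(E|¬H)], hence O(H) = O(H|E)/LR.
Posterior odds = 0.814/(1−0.814) = 4.3763. LR = 0.76/0.37 = 2.0541.
Prior odds = 4.3763/2.0541 = 2.1305, so P(H) = 2.1305/(1+2.1305) ≈ 0.68.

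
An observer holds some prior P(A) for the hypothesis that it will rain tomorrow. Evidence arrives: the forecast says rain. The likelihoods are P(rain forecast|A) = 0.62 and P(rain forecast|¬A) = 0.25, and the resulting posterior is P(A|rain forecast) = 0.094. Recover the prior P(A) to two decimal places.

Bayes' rule in odds form gives O(A|E) = O(A)·[P(E|A)/P(E|¬A)], hence O(A) = O(A|E)/LR.
Posterior odds = 0.094/(1−0.094) = 0.1038. LR = 0.62/0.25 = 2.4800.
Prior odds = 0.1038/2.4800 = 0.0419, so P(A) = 0.0419/(1+0.0419) ≈ 0.04.

P(A) = 0.04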